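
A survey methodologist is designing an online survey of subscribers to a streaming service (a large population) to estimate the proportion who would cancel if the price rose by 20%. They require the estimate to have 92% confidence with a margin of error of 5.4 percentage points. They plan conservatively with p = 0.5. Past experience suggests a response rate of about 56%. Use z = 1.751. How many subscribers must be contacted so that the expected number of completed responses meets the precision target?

Completed interviews needed: n₀ = 1.751² × 0.2500 / 0.054² ≈ 262.86 → 263.
At a 56% response rate, contacts needed = 263 / 0.56 ≈ 469.64 → 470.

470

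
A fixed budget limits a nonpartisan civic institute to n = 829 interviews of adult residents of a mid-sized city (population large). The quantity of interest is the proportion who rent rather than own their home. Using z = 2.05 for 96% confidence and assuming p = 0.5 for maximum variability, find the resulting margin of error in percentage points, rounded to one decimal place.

3.6

SE(p̂) = √[p(1−p)/n] = √[0.2500/829] = 0.01737.
E = z × SE = 2.05 × 0.01737 = 0.03560, or 3.6 percentage points.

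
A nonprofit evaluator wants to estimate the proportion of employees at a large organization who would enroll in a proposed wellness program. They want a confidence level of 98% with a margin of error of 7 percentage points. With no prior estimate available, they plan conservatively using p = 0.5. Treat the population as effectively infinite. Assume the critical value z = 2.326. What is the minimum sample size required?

277

With p = 0.5, p(1−p) = 0.25.
n = z²·p(1−p)/E² = 2.326² × 0.2500 / 0.070² = 5.4103 × 0.2500 / 0.004900 ≈ 276.03.
Rounding up gives n = 277.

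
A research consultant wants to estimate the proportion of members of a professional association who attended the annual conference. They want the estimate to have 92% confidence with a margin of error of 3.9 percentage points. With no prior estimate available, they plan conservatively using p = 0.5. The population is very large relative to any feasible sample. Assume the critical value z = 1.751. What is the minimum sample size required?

504

With p = 0.5, p(1−p) = 0.25.
n = z²·p(1−p)/E² = 1.751² × 0.2500 / 0.039² = 3.0660 × 0.2500 / 0.001521 ≈ 503.94.
Rounding up gives n = 504.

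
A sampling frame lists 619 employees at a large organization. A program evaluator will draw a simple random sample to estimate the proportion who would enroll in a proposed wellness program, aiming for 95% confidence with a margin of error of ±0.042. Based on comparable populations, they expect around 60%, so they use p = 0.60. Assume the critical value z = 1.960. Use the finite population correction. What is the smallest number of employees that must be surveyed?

284

Unadjusted: n₀ = 1.960² × 0.60 × 0.40 / 0.042² ≈ 522.67, so n₀ = 523.
Finite population correction with N = 619: n = n₀ / (1 + (n₀−1)/N) = 523 / (1 + 522/619) = 523 / 1.8433 ≈ 283.73.
Rounding up, n = 284.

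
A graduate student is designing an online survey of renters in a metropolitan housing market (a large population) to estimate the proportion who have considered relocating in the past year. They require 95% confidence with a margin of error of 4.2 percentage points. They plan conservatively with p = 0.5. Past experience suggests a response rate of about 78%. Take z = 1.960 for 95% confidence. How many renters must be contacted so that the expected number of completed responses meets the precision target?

Completed interviews needed: n₀ = 1.960² × 0.2500 / 0.042² ≈ 544.44 → 545.
At a 78% response rate, contacts needed = 545 / 0.78 ≈ 698.72 → 699.

699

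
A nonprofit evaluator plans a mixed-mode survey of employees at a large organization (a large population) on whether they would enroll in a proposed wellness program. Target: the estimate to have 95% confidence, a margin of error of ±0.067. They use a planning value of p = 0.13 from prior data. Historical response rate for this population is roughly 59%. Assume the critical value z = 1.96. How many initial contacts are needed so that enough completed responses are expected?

Completed interviews needed: n₀ = 1.96² × 0.1131 / 0.067² ≈ 96.79 → 97.
At a 59% response rate, contacts needed = 97 / 0.59 ≈ 164.41 → 165.

165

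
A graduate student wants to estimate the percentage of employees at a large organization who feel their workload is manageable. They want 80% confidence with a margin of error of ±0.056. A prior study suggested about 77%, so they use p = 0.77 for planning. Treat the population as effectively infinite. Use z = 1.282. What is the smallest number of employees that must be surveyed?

With p = 0.77, p(1−p) = 0.1771.
n = z²·p(1−p)/E² = 1.282² × 0.1771 / 0.056² = 1.6435 × 0.1771 / 0.003136 ≈ 92.82.
Rounding up gives n = 93.

93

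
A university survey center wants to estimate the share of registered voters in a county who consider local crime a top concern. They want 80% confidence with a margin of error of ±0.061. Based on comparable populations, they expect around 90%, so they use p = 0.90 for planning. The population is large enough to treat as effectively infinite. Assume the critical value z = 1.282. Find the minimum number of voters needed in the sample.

With p = 0.90, p(1−p) = 0.0900.
n = z²·p(1−p)/E² = 1.282² × 0.0900 / 0.061² = 1.6435 × 0.0900 / 0.003721 ≈ 39.75.
Rounding up gives n = 40.

40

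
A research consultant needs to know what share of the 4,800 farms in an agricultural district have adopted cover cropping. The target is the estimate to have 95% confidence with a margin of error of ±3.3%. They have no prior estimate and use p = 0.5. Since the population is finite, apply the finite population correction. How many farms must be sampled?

For 95% confidence, z = 1.960.
Unadjusted: n₀ = 1.960² × 0.50 × 0.50 / 0.033² ≈ 881.91, so n₀ = 882.
Finite population correction with N = 4,800: n = n₀ / (1 + (n₀−1)/N) = 882 / (1 + 881/4800) = 882 / 1.1835 ≈ 745.22.
Rounding up, n = 746.

746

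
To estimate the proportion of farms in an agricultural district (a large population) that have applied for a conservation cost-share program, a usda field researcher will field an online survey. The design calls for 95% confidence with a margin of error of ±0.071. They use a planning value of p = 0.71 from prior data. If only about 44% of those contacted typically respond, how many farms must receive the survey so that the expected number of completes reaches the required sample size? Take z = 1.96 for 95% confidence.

Completed interviews needed: n₀ = 1.96² × 0.2059 / 0.071² ≈ 156.91 → 157.
At a 44% response rate, contacts needed = 157 / 0.44 ≈ 356.82 → 357.

357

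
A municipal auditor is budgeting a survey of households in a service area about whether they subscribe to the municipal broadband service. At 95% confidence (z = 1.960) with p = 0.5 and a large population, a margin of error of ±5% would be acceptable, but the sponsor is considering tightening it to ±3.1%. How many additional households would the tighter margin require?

615

At ±5%: n = 1.960² × 0.2500 / 0.050² ≈ 384.16 → 385.
At ±3.1%: n = 1.960² × 0.2500 / 0.031² ≈ 999.38 → 1000.
Additional respondents: 1000 − 385 = 615.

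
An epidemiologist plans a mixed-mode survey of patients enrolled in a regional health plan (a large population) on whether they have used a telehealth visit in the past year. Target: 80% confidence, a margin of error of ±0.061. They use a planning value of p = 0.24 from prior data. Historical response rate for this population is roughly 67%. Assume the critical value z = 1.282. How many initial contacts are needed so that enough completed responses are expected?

121

Completed interviews needed: n₀ = 1.282² × 0.1824 / 0.061² ≈ 80.56 → 81.
At a 67% response rate, contacts needed = 81 / 0.67 ≈ 120.90 → 121.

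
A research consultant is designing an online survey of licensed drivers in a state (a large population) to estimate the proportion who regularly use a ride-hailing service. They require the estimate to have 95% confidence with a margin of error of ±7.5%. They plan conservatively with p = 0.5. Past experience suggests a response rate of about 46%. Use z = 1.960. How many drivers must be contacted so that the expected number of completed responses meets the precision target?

Completed interviews needed: n₀ = 1.960² × 0.2500 / 0.075² ≈ 170.74 → 171.
At a 46% response rate, contacts needed = 171 / 0.46 ≈ 371.74 → 372.

372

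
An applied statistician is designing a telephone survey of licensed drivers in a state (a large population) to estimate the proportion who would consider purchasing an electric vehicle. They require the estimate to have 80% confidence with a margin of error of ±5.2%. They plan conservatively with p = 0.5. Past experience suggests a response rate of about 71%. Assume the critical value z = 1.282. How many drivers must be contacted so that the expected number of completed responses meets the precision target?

Completed interviews needed: n₀ = 1.282² × 0.2500 / 0.052² ≈ 151.95 → 152.
At a 71% response rate, contacts needed = 152 / 0.71 ≈ 214.08 → 215.

215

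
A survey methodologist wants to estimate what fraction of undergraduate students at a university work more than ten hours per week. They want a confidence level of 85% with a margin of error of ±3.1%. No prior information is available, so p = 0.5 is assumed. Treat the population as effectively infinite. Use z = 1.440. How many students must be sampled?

With p = 0.5, p(1−p) = 0.25.
n = z²·p(1−p)/E² = 1.440² × 0.2500 / 0.031² = 2.0736 × 0.2500 / 0.000961 ≈ 539.44.
Rounding up gives n = 540.

540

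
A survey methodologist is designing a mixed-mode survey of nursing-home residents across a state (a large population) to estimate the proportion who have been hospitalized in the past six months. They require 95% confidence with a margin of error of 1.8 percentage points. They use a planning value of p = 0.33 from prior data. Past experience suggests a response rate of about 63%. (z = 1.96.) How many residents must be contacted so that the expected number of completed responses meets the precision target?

4162

Completed interviews needed: n₀ = 1.96² × 0.2211 / 0.018² ≈ 2621.54 → 2622.
At a 63% response rate, contacts needed = 2622 / 0.63 ≈ 4161.90 → 4162.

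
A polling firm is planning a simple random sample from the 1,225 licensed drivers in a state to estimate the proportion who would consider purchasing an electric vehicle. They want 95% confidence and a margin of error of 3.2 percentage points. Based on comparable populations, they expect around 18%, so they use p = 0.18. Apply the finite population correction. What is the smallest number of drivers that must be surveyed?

382

For 95% confidence, z = 1.960.
Unadjusted: n₀ = 1.960² × 0.18 × 0.82 / 0.032² ≈ 553.73, so n₀ = 554.
Finite population correction with N = 1,225: n = n₀ / (1 + (n₀−1)/N) = 554 / (1 + 553/1225) = 554 / 1.4514 ≈ 381.69.
Rounding up, n = 382.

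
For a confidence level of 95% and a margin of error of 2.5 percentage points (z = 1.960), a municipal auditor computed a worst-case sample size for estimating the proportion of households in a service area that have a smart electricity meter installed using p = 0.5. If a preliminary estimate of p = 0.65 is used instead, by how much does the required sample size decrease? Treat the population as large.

138

Conservative (p = 0.5): n = 1.960² × 0.25 / 0.025² ≈ 1536.64 → 1537.
Using p = 0.65: p(1−p) = 0.2275, so n = 1.960² × 0.2275 / 0.025² ≈ 1398.34 → 1399.
Reduction: 1537 − 1399 = 138.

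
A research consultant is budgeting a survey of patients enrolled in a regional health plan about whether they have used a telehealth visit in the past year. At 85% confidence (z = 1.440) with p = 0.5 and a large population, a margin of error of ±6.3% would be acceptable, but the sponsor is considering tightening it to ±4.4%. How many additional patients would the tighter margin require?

At ±6.3%: n = 1.440² × 0.2500 / 0.063² ≈ 130.61 → 131.
At ±4.4%: n = 1.440² × 0.2500 / 0.044² ≈ 267.77 → 268.
Additional respondents: 268 − 131 = 137.

137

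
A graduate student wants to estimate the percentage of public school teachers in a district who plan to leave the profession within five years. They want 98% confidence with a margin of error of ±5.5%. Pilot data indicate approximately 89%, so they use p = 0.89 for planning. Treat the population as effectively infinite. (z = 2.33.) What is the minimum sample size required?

With p = 0.89, p(1−p) = 0.0979.
n = z²·p(1−p)/E² = 2.33² × 0.0979 / 0.055² = 5.4289 × 0.0979 / 0.003025 ≈ 175.70.
Rounding up gives n = 176.

176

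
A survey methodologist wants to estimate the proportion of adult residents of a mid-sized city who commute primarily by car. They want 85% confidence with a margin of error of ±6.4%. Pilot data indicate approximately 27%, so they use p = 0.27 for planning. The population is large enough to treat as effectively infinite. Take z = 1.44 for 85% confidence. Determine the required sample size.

100

With p = 0.27, p(1−p) = 0.1971.
n = z²·p(1−p)/E² = 1.44² × 0.1971 / 0.064² = 2.0736 × 0.1971 / 0.004096 ≈ 99.78.
Rounding up gives n = 100.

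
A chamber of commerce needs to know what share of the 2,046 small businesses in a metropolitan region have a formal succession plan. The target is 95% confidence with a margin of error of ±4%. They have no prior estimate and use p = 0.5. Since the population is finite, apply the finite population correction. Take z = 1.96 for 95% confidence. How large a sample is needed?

465

Unadjusted: n₀ = 1.96² × 0.50 × 0.50 / 0.040² ≈ 600.25, so n₀ = 601.
Finite population correction with N = 2,046: n = n₀ / (1 + (n₀−1)/N) = 601 / (1 + 600/2046) = 601 / 1.2933 ≈ 464.72.
Rounding up, n = 465.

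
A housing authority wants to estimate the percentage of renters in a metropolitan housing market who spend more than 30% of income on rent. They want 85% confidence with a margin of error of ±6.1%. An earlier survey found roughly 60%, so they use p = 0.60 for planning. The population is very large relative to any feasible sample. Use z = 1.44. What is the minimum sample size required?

With p = 0.60, p(1−p) = 0.2400.
n = z²·p(1−p)/E² = 1.44² × 0.2400 / 0.061² = 2.0736 × 0.2400 / 0.003721 ≈ 133.74.
Rounding up gives n = 134.

134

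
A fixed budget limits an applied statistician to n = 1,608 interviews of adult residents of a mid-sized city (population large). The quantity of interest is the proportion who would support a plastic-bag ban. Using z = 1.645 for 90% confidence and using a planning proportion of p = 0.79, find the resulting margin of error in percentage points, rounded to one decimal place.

1.7

SE(p̂) = √[p(1−p)/n] = √[0.1659/1608] = 0.01016.
E = z × SE = 1.645 × 0.01016 = 0.01671, or 1.7 percentage points.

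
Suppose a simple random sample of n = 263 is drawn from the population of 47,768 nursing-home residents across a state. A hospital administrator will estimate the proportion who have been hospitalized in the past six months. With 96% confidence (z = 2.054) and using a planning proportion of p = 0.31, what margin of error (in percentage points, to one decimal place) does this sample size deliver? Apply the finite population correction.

5.8

Finite-population factor: (N−n)/(N−1) = (47768−263)/(47768−1) = 0.9945.
SE(p̂) = √[p(1−p)/n · (N−n)/(N−1)] = √[0.2139/263 × 0.9945] = 0.02844.
E = z × SE = 2.054 × 0.02844 = 0.05842 ≈ 5.8 percentage points.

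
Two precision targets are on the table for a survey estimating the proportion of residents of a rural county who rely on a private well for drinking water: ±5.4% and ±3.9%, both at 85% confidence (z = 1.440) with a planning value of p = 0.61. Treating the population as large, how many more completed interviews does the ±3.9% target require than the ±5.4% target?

At ±5.4%: n = 1.440² × 0.2379 / 0.054² ≈ 169.17 → 170.
At ±3.9%: n = 1.440² × 0.2379 / 0.039² ≈ 324.33 → 325.
Additional respondents: 325 − 170 = 155.

155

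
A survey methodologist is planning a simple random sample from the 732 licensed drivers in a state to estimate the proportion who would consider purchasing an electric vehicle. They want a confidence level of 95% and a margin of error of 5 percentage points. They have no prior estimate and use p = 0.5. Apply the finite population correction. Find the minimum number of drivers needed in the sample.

253

For 95% confidence, z = 1.960.
Unadjusted: n₀ = 1.960² × 0.50 × 0.50 / 0.050² ≈ 384.16, so n₀ = 385.
Finite population correction with N = 732: n = n₀ / (1 + (n₀−1)/N) = 385 / (1 + 384/732) = 385 / 1.5246 ≈ 252.53.
Rounding up, n = 253.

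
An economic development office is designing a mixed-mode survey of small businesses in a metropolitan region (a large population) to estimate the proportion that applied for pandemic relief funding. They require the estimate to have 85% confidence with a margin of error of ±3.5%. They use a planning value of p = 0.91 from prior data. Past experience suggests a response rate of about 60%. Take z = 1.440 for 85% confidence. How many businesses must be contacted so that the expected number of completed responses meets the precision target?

Completed interviews needed: n₀ = 1.440² × 0.0819 / 0.035² ≈ 138.63 → 139.
At a 60% response rate, contacts needed = 139 / 0.60 ≈ 231.67 → 232.

232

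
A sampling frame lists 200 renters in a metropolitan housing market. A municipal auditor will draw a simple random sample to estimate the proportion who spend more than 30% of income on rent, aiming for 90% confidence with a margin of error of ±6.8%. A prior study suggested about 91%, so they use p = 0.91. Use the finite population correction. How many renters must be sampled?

39

For 90% confidence, z = 1.645.
Unadjusted: n₀ = 1.645² × 0.91 × 0.09 / 0.068² ≈ 47.93, so n₀ = 48.
Finite population correction with N = 200: n = n₀ / (1 + (n₀−1)/N) = 48 / (1 + 47/200) = 48 / 1.2350 ≈ 38.87.
Rounding up, n = 39.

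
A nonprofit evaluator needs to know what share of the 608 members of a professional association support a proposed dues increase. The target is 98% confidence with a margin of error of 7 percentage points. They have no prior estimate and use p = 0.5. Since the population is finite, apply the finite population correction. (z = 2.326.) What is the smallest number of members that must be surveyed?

Unadjusted: n₀ = 2.326² × 0.50 × 0.50 / 0.070² ≈ 276.03, so n₀ = 277.
Finite population correction with N = 608: n = n₀ / (1 + (n₀−1)/N) = 277 / (1 + 276/608) = 277 / 1.4539 ≈ 190.52.
Rounding up, n = 191.

191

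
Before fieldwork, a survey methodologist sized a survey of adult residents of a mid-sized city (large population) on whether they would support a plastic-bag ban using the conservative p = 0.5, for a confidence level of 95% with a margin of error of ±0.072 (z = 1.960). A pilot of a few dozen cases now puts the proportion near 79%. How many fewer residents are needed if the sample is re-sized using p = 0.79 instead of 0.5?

63

Conservative (p = 0.5): n = 1.960² × 0.25 / 0.072² ≈ 185.26 → 186.
Using p = 0.79: p(1−p) = 0.1659, so n = 1.960² × 0.1659 / 0.072² ≈ 122.94 → 123.
Reduction: 186 − 123 = 63.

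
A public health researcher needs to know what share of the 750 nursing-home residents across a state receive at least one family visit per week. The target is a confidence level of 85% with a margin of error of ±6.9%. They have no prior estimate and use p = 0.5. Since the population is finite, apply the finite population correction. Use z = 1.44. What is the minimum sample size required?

Unadjusted: n₀ = 1.44² × 0.50 × 0.50 / 0.069² ≈ 108.88, so n₀ = 109.
Finite population correction with N = 750: n = n₀ / (1 + (n₀−1)/N) = 109 / (1 + 108/750) = 109 / 1.1440 ≈ 95.28.
Rounding up, n = 96.

96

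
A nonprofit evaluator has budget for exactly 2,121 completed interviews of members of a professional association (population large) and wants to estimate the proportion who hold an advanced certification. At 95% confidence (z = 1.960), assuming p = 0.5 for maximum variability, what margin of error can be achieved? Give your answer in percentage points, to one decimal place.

2.1

SE(p̂) = √[p(1−p)/n] = √[0.2500/2121] = 0.01086.
E = z × SE = 1.960 × 0.01086 = 0.02128, or 2.1 percentage points.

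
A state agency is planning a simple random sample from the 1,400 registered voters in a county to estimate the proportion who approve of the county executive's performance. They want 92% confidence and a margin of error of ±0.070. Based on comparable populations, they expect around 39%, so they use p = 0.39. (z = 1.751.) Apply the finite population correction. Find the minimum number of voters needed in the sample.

Unadjusted: n₀ = 1.751² × 0.39 × 0.61 / 0.070² ≈ 148.86, so n₀ = 149.
Finite population correction with N = 1,400: n = n₀ / (1 + (n₀−1)/N) = 149 / (1 + 148/1400) = 149 / 1.1057 ≈ 134.75.
Rounding up, n = 135.

135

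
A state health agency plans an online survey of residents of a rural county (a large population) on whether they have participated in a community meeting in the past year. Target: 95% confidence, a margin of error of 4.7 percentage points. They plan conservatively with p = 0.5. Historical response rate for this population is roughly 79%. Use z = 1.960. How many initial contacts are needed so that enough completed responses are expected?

Completed interviews needed: n₀ = 1.960² × 0.2500 / 0.047² ≈ 434.77 → 435.
At a 79% response rate, contacts needed = 435 / 0.79 ≈ 550.63 → 551.

551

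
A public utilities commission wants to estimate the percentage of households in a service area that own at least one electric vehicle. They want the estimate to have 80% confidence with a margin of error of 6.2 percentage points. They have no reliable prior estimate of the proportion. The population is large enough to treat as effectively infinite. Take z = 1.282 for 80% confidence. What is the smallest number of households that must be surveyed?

With no prior estimate, use p = 0.5, giving p(1−p) = 0.25.
n = z²·p(1−p)/E² = 1.282² × 0.2500 / 0.062² = 1.6435 × 0.2500 / 0.003844 ≈ 106.89.
Rounding up gives n = 107.

107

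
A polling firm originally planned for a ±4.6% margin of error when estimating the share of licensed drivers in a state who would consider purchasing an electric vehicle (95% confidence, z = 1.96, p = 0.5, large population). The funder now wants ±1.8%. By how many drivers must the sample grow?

At ±4.6%: n = 1.96² × 0.2500 / 0.046² ≈ 453.88 → 454.
At ±1.8%: n = 1.96² × 0.2500 / 0.018² ≈ 2964.20 → 2965.
Additional respondents: 2965 − 454 = 2511.

2511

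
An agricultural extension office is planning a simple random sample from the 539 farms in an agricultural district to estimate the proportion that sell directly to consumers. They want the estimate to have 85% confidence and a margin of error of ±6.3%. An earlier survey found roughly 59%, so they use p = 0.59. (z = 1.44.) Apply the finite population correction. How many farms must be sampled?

103

Unadjusted: n₀ = 1.44² × 0.59 × 0.41 / 0.063² ≈ 126.38, so n₀ = 127.
Finite population correction with N = 539: n = n₀ / (1 + (n₀−1)/N) = 127 / (1 + 126/539) = 127 / 1.2338 ≈ 102.94.
Rounding up, n = 103.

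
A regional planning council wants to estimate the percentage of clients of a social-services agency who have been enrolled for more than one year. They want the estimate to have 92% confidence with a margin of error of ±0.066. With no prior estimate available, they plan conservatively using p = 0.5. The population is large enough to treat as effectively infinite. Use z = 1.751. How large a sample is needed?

With p = 0.5, p(1−p) = 0.25.
n = z²·p(1−p)/E² = 1.751² × 0.2500 / 0.066² = 3.0660 × 0.2500 / 0.004356 ≈ 175.96.
Rounding up gives n = 176.

176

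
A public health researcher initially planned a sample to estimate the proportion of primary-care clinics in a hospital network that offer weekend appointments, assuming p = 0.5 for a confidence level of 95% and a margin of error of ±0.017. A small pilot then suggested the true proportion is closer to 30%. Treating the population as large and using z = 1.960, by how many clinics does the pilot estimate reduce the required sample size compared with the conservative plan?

Conservative (p = 0.5): n = 1.960² × 0.25 / 0.017² ≈ 3323.18 → 3324.
Using p = 0.30: p(1−p) = 0.2100, so n = 1.960² × 0.2100 / 0.017² ≈ 2791.47 → 2792.
Reduction: 3324 − 2792 = 532.

532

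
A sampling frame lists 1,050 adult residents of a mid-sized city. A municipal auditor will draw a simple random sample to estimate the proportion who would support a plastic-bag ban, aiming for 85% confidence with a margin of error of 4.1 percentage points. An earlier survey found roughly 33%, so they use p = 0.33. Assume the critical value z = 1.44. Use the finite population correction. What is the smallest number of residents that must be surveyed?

Unadjusted: n₀ = 1.44² × 0.33 × 0.67 / 0.041² ≈ 272.74, so n₀ = 273.
Finite population correction with N = 1,050: n = n₀ / (1 + (n₀−1)/N) = 273 / (1 + 272/1050) = 273 / 1.2590 ≈ 216.83.
Rounding up, n = 217.

217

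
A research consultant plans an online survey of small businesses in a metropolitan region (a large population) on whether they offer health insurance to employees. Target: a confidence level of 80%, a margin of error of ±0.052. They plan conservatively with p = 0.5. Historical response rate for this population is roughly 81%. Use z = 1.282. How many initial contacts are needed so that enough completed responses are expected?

188

Completed interviews needed: n₀ = 1.282² × 0.2500 / 0.052² ≈ 151.95 → 152.
At an 81% response rate, contacts needed = 152 / 0.81 ≈ 187.65 → 188.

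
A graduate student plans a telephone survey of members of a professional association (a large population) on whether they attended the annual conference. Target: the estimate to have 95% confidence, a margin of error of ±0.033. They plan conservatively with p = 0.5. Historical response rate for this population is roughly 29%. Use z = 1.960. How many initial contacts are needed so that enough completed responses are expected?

Completed interviews needed: n₀ = 1.960² × 0.2500 / 0.033² ≈ 881.91 → 882.
At a 29% response rate, contacts needed = 882 / 0.29 ≈ 3041.38 → 3042.

3042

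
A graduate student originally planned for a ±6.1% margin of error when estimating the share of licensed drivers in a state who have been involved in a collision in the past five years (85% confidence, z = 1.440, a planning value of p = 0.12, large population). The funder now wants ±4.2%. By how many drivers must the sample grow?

66

At ±6.1%: n = 1.440² × 0.1056 / 0.061² ≈ 58.85 → 59.
At ±4.2%: n = 1.440² × 0.1056 / 0.042² ≈ 124.13 → 125.
Additional respondents: 125 − 59 = 66.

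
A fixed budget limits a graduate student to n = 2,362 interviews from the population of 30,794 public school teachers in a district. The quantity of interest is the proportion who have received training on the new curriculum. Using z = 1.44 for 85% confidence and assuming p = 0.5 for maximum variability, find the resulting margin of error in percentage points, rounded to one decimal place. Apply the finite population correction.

1.4

Finite-population factor: (N−n)/(N−1) = (30794−2362)/(30794−1) = 0.9233.
SE(p̂) = √[p(1−p)/n · (N−n)/(N−1)] = √[0.2500/2362 × 0.9233] = 0.00989.
E = z × SE = 1.44 × 0.00989 = 0.01424 ≈ 1.4 percentage points.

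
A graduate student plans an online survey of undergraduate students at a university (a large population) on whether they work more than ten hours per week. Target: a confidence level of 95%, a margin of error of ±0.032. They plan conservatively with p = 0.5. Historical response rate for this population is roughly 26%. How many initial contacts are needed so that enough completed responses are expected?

3608

For 95% confidence, z = 1.960.
Completed interviews needed: n₀ = 1.960² × 0.2500 / 0.032² ≈ 937.89 → 938.
At a 26% response rate, contacts needed = 938 / 0.26 ≈ 3607.69 → 3608.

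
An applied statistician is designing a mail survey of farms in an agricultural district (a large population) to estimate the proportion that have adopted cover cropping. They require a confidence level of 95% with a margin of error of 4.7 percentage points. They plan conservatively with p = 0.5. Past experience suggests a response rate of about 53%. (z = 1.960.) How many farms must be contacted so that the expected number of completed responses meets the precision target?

821

Completed interviews needed: n₀ = 1.960² × 0.2500 / 0.047² ≈ 434.77 → 435.
At a 53% response rate, contacts needed = 435 / 0.53 ≈ 820.75 → 821.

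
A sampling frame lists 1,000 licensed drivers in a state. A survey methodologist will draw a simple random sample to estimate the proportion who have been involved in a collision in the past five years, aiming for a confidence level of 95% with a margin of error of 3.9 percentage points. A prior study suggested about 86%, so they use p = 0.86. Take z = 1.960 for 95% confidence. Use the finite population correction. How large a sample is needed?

234

Unadjusted: n₀ = 1.960² × 0.86 × 0.14 / 0.039² ≈ 304.10, so n₀ = 305.
Finite population correction with N = 1,000: n = n₀ / (1 + (n₀−1)/N) = 305 / (1 + 304/1000) = 305 / 1.3040 ≈ 233.90.
Rounding up, n = 234.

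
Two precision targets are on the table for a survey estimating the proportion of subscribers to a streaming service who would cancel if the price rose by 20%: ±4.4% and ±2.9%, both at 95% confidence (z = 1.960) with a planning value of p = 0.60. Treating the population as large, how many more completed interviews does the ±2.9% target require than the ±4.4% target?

At ±4.4%: n = 1.960² × 0.2400 / 0.044² ≈ 476.23 → 477.
At ±2.9%: n = 1.960² × 0.2400 / 0.029² ≈ 1096.29 → 1097.
Additional respondents: 1097 − 477 = 620.

620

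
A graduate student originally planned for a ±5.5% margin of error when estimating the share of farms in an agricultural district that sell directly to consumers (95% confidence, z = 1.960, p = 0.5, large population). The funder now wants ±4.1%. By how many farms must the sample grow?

At ±5.5%: n = 1.960² × 0.2500 / 0.055² ≈ 317.49 → 318.
At ±4.1%: n = 1.960² × 0.2500 / 0.041² ≈ 571.33 → 572.
Additional respondents: 572 − 318 = 254.

254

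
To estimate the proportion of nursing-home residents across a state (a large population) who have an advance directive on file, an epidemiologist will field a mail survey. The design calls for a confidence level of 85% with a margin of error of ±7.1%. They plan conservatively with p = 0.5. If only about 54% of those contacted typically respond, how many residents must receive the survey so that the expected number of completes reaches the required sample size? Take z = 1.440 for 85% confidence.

191

Completed interviews needed: n₀ = 1.440² × 0.2500 / 0.071² ≈ 102.84 → 103.
At a 54% response rate, contacts needed = 103 / 0.54 ≈ 190.74 → 191.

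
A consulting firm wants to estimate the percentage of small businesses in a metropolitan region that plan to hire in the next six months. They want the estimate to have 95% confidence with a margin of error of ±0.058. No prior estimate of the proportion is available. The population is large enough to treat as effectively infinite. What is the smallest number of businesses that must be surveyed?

286

For 95% confidence, z = 1.96.
With no prior estimate, use p = 0.5, giving p(1−p) = 0.25.
n = z²·p(1−p)/E² = 1.96² × 0.2500 / 0.058² = 3.8416 × 0.2500 / 0.003364 ≈ 285.49.
Rounding up gives n = 286.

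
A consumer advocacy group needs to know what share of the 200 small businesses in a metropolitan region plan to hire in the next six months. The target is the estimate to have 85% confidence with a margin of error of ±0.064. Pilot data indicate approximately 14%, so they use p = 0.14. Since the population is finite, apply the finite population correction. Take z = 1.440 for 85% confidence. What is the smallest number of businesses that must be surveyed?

47

Unadjusted: n₀ = 1.440² × 0.14 × 0.86 / 0.064² ≈ 60.95, so n₀ = 61.
Finite population correction with N = 200: n = n₀ / (1 + (n₀−1)/N) = 61 / (1 + 60/200) = 61 / 1.3000 ≈ 46.92.
Rounding up, n = 47.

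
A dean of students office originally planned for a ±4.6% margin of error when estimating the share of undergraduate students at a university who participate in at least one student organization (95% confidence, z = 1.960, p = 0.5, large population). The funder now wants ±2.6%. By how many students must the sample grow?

At ±4.6%: n = 1.960² × 0.2500 / 0.046² ≈ 453.88 → 454.
At ±2.6%: n = 1.960² × 0.2500 / 0.026² ≈ 1420.71 → 1421.
Additional respondents: 1421 − 454 = 967.

967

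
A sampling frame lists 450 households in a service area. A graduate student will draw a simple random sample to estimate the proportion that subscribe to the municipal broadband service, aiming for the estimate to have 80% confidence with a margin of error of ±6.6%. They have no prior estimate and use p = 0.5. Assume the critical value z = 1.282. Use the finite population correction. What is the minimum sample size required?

Unadjusted: n₀ = 1.282² × 0.50 × 0.50 / 0.066² ≈ 94.33, so n₀ = 95.
Finite population correction with N = 450: n = n₀ / (1 + (n₀−1)/N) = 95 / (1 + 94/450) = 95 / 1.2089 ≈ 78.58.
Rounding up, n = 79.

79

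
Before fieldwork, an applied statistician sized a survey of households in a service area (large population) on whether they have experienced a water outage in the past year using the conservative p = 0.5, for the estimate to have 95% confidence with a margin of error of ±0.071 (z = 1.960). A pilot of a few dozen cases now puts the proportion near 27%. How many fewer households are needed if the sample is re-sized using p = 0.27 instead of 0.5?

40

Conservative (p = 0.5): n = 1.960² × 0.25 / 0.071² ≈ 190.52 → 191.
Using p = 0.27: p(1−p) = 0.1971, so n = 1.960² × 0.1971 / 0.071² ≈ 150.20 → 151.
Reduction: 191 − 151 = 40.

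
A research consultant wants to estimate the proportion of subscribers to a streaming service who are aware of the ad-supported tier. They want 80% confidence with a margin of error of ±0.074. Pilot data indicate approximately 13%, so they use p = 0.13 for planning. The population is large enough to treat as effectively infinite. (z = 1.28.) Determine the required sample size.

With p = 0.13, p(1−p) = 0.1131.
n = z²·p(1−p)/E² = 1.28² × 0.1131 / 0.074² = 1.6384 × 0.1131 / 0.005476 ≈ 33.84.
Rounding up gives n = 34.

34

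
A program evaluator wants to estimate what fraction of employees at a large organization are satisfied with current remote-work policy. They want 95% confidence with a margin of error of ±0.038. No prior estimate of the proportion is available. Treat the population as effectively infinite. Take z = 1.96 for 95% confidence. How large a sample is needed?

With no prior estimate, use p = 0.5, giving p(1−p) = 0.25.
n = z²·p(1−p)/E² = 1.96² × 0.2500 / 0.038² = 3.8416 × 0.2500 / 0.001444 ≈ 665.10.
Rounding up gives n = 666.

666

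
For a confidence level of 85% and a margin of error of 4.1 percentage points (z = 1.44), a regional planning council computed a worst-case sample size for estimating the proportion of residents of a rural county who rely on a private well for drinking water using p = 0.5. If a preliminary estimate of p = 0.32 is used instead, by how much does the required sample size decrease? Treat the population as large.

Conservative (p = 0.5): n = 1.44² × 0.25 / 0.041² ≈ 308.39 → 309.
Using p = 0.32: p(1−p) = 0.2176, so n = 1.44² × 0.2176 / 0.041² ≈ 268.42 → 269.
Reduction: 309 − 269 = 40.

40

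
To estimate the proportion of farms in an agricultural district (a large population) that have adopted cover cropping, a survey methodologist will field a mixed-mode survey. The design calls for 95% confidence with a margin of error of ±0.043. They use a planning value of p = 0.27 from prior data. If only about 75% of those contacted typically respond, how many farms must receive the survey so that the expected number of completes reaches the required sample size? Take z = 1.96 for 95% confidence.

547

Completed interviews needed: n₀ = 1.96² × 0.1971 / 0.043² ≈ 409.51 → 410.
At a 75% response rate, contacts needed = 410 / 0.75 ≈ 546.67 → 547.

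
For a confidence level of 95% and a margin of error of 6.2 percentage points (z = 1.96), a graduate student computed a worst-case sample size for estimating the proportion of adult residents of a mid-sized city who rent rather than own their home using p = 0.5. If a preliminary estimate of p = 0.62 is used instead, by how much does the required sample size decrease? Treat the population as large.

14

Conservative (p = 0.5): n = 1.96² × 0.25 / 0.062² ≈ 249.84 → 250.
Using p = 0.62: p(1−p) = 0.2356, so n = 1.96² × 0.2356 / 0.062² ≈ 235.45 → 236.
Reduction: 250 − 236 = 14.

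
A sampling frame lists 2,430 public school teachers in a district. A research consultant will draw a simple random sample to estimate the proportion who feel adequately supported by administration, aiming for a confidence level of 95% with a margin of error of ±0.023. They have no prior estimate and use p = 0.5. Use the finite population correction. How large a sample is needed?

1040

For 95% confidence, z = 1.96.
Unadjusted: n₀ = 1.96² × 0.50 × 0.50 / 0.023² ≈ 1815.50, so n₀ = 1816.
Finite population correction with N = 2,430: n = n₀ / (1 + (n₀−1)/N) = 1816 / (1 + 1815/2430) = 1816 / 1.7469 ≈ 1039.55.
Rounding up, n = 1040.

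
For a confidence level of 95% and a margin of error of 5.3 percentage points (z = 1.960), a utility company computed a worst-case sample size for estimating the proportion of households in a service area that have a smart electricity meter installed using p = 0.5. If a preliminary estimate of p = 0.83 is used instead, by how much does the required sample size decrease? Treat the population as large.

149

Conservative (p = 0.5): n = 1.960² × 0.25 / 0.053² ≈ 341.90 → 342.
Using p = 0.83: p(1−p) = 0.1411, so n = 1.960² × 0.1411 / 0.053² ≈ 192.97 → 193.
Reduction: 342 − 193 = 149.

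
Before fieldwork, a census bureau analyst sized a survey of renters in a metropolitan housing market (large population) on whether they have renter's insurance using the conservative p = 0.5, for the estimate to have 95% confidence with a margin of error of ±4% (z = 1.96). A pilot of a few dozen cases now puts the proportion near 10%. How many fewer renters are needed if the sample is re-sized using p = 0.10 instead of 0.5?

384

Conservative (p = 0.5): n = 1.96² × 0.25 / 0.040² ≈ 600.25 → 601.
Using p = 0.10: p(1−p) = 0.0900, so n = 1.96² × 0.0900 / 0.040² ≈ 216.09 → 217.
Reduction: 601 − 217 = 384.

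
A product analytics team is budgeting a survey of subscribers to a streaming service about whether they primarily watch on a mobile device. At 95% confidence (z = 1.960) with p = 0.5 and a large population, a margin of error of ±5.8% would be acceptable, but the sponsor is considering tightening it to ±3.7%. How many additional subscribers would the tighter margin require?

At ±5.8%: n = 1.960² × 0.2500 / 0.058² ≈ 285.49 → 286.
At ±3.7%: n = 1.960² × 0.2500 / 0.037² ≈ 701.53 → 702.
Additional respondents: 702 − 286 = 416.

416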